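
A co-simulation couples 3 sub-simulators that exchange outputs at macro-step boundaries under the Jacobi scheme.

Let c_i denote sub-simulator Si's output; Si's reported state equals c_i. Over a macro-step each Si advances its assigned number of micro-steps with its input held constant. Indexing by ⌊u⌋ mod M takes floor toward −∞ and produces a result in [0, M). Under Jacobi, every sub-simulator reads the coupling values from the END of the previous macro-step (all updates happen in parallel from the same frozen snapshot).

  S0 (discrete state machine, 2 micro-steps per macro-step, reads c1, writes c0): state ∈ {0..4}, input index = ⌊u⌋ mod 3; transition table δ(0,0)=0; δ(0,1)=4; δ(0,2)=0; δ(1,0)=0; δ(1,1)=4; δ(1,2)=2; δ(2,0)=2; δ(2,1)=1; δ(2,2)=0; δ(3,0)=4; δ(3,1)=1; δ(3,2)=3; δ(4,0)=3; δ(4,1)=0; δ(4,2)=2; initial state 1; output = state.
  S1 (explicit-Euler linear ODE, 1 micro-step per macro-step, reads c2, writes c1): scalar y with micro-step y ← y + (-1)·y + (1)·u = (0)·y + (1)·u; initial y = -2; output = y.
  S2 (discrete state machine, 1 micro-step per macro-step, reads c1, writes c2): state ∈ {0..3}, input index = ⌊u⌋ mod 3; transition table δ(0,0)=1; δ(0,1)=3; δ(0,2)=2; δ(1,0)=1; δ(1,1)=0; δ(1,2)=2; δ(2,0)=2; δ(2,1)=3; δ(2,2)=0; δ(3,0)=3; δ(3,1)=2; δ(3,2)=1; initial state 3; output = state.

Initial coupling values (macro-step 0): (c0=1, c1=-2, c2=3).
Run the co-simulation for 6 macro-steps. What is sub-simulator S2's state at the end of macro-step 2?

macro 1: S0 reads c1=-2 → after 2×micro: 0; S1 reads c2=3 → after 1×micro: 3; S2 reads c1=-2 → after 1×micro: 2 ⇒ (c0=0, c1=3, c2=2)
macro 2: S0 reads c1=3 → after 2×micro: 0; S1 reads c2=2 → after 1×micro: 2; S2 reads c1=3 → after 1×micro: 2 ⇒ (c0=0, c1=2, c2=2)
macro 3: S0 reads c1=2 → after 2×micro: 0; S1 reads c2=2 → after 1×micro: 2; S2 reads c1=2 → after 1×micro: 0 ⇒ (c0=0, c1=2, c2=0)
macro 4: S0 reads c1=2 → after 2×micro: 0; S1 reads c2=0 → after 1×micro: 0; S2 reads c1=2 → after 1×micro: 2 ⇒ (c0=0, c1=0, c2=2)
macro 5: S0 reads c1=0 → after 2×micro: 0; S1 reads c2=2 → after 1×micro: 2; S2 reads c1=0 → after 1×micro: 2 ⇒ (c0=0, c1=2, c2=2)
macro 6: S0 reads c1=2 → after 2×micro: 0; S1 reads c2=2 → after 1×micro: 2; S2 reads c1=2 → after 1×micro: 0 ⇒ (c0=0, c1=2, c2=0)

S2 state at macro-step 2 = 2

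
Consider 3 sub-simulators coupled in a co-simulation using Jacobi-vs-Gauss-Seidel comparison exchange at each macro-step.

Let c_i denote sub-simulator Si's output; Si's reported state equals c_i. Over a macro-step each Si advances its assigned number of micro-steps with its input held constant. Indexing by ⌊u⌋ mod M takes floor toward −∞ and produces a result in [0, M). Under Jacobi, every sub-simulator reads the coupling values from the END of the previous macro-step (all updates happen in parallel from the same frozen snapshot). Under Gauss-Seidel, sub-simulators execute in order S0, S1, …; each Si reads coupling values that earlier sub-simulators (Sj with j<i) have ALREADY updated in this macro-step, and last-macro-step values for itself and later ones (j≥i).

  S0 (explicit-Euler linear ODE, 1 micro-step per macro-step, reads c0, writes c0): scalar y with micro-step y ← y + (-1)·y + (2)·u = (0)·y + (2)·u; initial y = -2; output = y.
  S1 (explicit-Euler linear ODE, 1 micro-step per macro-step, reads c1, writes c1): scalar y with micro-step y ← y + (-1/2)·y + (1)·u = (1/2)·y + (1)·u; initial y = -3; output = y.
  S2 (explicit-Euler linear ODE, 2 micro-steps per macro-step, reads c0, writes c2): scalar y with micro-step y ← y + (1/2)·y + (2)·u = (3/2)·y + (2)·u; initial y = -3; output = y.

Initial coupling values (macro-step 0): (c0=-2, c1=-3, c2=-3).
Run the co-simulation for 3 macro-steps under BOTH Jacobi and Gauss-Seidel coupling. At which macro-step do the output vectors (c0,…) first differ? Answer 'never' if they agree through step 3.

[Jacobi] macro 1: S0 reads c0=-2 → after 1×micro: -4; S1 reads c1=-3 → after 1×micro: -9/2; S2 reads c0=-2 → after 2×micro: -67/4 ⇒ (c0=-4, c1=-9/2, c2=-67/4)
[Jacobi] macro 2: S0 reads c0=-4 → after 1×micro: -8; S1 reads c1=-9/2 → after 1×micro: -27/4; S2 reads c0=-4 → after 2×micro: -923/16 ⇒ (c0=-8, c1=-27/4, c2=-923/16)
[Jacobi] macro 3: S0 reads c0=-8 → after 1×micro: -16; S1 reads c1=-27/4 → after 1×micro: -81/8; S2 reads c0=-8 → after 2×micro: -10867/64 ⇒ (c0=-16, c1=-81/8, c2=-10867/64)
[Gauss-Seidel] macro 1: S0 reads c0=-2 → after 1×micro: -4; S1 reads c1=-3 → after 1×micro: -9/2; S2 reads c0=-4 → after 2×micro: -107/4 ⇒ (c0=-4, c1=-9/2, c2=-107/4)
[Gauss-Seidel] macro 2: S0 reads c0=-4 → after 1×micro: -8; S1 reads c1=-9/2 → after 1×micro: -27/4; S2 reads c0=-8 → after 2×micro: -1603/16 ⇒ (c0=-8, c1=-27/4, c2=-1603/16)
[Gauss-Seidel] macro 3: S0 reads c0=-8 → after 1×micro: -16; S1 reads c1=-27/4 → after 1×micro: -81/8; S2 reads c0=-16 → after 2×micro: -19547/64 ⇒ (c0=-16, c1=-81/8, c2=-19547/64)

first divergence at macro-step: 1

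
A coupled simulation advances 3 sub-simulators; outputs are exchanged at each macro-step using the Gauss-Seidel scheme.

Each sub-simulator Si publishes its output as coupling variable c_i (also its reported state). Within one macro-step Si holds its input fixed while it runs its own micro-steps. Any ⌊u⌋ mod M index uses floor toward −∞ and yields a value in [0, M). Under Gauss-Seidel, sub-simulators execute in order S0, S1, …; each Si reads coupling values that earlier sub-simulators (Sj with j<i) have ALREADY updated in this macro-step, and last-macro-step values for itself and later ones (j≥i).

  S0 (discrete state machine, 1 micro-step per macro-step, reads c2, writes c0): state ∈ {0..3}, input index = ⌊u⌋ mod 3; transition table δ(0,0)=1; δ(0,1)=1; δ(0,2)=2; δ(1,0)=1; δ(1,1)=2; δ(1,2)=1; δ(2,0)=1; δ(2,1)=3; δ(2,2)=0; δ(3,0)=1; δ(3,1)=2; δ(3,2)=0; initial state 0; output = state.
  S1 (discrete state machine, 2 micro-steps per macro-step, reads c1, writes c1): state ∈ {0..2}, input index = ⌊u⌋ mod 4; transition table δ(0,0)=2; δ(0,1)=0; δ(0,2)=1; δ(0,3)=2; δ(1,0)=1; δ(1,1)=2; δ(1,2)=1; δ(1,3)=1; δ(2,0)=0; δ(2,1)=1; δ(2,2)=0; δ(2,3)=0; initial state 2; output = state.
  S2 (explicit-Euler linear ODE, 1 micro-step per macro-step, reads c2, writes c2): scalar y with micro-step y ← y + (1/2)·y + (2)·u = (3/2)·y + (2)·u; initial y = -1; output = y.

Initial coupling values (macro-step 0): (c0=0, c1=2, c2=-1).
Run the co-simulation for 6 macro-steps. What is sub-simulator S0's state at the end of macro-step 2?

S0 state at macro-step 2 = 0

macro 1: S0 reads c2=-1 → after 1×micro: 2; S1 reads c1=2 → after 2×micro: 1; S2 reads c2=-1 → after 1×micro: -7/2 ⇒ (c0=2, c1=1, c2=-7/2)
macro 2: S0 reads c2=-7/2 → after 1×micro: 0; S1 reads c1=1 → after 2×micro: 1; S2 reads c2=-7/2 → after 1×micro: -49/4 ⇒ (c0=0, c1=1, c2=-49/4)
macro 3: S0 reads c2=-49/4 → after 1×micro: 2; S1 reads c1=1 → after 2×micro: 1; S2 reads c2=-49/4 → after 1×micro: -343/8 ⇒ (c0=2, c1=1, c2=-343/8)
macro 4: S0 reads c2=-343/8 → after 1×micro: 0; S1 reads c1=1 → after 2×micro: 1; S2 reads c2=-343/8 → after 1×micro: -2401/16 ⇒ (c0=0, c1=1, c2=-2401/16)
macro 5: S0 reads c2=-2401/16 → after 1×micro: 2; S1 reads c1=1 → after 2×micro: 1; S2 reads c2=-2401/16 → after 1×micro: -16807/32 ⇒ (c0=2, c1=1, c2=-16807/32)
macro 6: S0 reads c2=-16807/32 → after 1×micro: 0; S1 reads c1=1 → after 2×micro: 1; S2 reads c2=-16807/32 → after 1×micro: -117649/64 ⇒ (c0=0, c1=1, c2=-117649/64)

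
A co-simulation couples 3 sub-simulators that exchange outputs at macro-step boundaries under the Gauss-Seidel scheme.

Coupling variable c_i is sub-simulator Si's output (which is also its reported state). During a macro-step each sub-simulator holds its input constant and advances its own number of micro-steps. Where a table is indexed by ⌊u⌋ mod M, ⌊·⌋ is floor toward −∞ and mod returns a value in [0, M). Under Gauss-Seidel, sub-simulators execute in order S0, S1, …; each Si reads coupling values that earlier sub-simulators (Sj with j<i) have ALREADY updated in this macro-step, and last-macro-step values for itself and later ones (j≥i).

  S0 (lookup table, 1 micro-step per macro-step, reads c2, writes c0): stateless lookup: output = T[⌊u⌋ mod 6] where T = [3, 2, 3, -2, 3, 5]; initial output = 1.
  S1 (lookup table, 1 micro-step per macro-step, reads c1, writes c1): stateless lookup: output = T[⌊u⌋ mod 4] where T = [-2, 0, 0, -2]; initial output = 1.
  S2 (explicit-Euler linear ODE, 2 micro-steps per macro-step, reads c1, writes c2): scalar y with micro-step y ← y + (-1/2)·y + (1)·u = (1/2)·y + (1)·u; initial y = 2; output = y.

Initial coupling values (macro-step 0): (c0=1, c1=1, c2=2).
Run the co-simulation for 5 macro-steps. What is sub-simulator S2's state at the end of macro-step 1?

S2 state at macro-step 1 = 1/2

macro 1: S0 reads c2=2 → after 1×micro: 3; S1 reads c1=1 → after 1×micro: 0; S2 reads c1=0 → after 2×micro: 1/2 ⇒ (c0=3, c1=0, c2=1/2)
macro 2: S0 reads c2=1/2 → after 1×micro: 3; S1 reads c1=0 → after 1×micro: -2; S2 reads c1=-2 → after 2×micro: -23/8 ⇒ (c0=3, c1=-2, c2=-23/8)
macro 3: S0 reads c2=-23/8 → after 1×micro: -2; S1 reads c1=-2 → after 1×micro: 0; S2 reads c1=0 → after 2×micro: -23/32 ⇒ (c0=-2, c1=0, c2=-23/32)
macro 4: S0 reads c2=-23/32 → after 1×micro: 5; S1 reads c1=0 → after 1×micro: -2; S2 reads c1=-2 → after 2×micro: -407/128 ⇒ (c0=5, c1=-2, c2=-407/128)
macro 5: S0 reads c2=-407/128 → after 1×micro: 3; S1 reads c1=-2 → after 1×micro: 0; S2 reads c1=0 → after 2×micro: -407/512 ⇒ (c0=3, c1=0, c2=-407/512)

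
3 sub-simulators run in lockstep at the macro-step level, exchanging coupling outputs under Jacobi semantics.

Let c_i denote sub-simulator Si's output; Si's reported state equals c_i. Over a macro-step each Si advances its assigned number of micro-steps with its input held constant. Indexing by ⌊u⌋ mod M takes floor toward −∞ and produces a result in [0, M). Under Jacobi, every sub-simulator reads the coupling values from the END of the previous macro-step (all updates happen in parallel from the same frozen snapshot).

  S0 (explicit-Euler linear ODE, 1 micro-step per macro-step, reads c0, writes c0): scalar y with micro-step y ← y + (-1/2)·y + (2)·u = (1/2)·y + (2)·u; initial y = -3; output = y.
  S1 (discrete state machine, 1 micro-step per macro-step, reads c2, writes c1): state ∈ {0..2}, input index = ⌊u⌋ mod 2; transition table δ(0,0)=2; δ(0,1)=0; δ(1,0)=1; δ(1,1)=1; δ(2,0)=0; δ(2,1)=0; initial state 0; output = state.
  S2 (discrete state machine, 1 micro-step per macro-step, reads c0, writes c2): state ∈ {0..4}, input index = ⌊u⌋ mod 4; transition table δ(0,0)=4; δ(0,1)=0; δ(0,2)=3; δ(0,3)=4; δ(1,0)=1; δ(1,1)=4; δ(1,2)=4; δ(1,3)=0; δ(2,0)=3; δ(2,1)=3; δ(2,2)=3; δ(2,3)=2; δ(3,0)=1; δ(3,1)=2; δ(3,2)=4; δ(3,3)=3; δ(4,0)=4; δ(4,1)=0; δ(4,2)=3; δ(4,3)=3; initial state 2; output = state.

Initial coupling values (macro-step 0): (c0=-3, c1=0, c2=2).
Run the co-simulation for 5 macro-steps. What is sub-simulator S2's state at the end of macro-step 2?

S2 state at macro-step 2 = 1

macro 1: S0 reads c0=-3 → after 1×micro: -15/2; S1 reads c2=2 → after 1×micro: 2; S2 reads c0=-3 → after 1×micro: 3 ⇒ (c0=-15/2, c1=2, c2=3)
macro 2: S0 reads c0=-15/2 → after 1×micro: -75/4; S1 reads c2=3 → after 1×micro: 0; S2 reads c0=-15/2 → after 1×micro: 1 ⇒ (c0=-75/4, c1=0, c2=1)
macro 3: S0 reads c0=-75/4 → after 1×micro: -375/8; S1 reads c2=1 → after 1×micro: 0; S2 reads c0=-75/4 → after 1×micro: 4 ⇒ (c0=-375/8, c1=0, c2=4)
macro 4: S0 reads c0=-375/8 → after 1×micro: -1875/16; S1 reads c2=4 → after 1×micro: 2; S2 reads c0=-375/8 → after 1×micro: 0 ⇒ (c0=-1875/16, c1=2, c2=0)
macro 5: S0 reads c0=-1875/16 → after 1×micro: -9375/32; S1 reads c2=0 → after 1×micro: 0; S2 reads c0=-1875/16 → after 1×micro: 3 ⇒ (c0=-9375/32, c1=0, c2=3)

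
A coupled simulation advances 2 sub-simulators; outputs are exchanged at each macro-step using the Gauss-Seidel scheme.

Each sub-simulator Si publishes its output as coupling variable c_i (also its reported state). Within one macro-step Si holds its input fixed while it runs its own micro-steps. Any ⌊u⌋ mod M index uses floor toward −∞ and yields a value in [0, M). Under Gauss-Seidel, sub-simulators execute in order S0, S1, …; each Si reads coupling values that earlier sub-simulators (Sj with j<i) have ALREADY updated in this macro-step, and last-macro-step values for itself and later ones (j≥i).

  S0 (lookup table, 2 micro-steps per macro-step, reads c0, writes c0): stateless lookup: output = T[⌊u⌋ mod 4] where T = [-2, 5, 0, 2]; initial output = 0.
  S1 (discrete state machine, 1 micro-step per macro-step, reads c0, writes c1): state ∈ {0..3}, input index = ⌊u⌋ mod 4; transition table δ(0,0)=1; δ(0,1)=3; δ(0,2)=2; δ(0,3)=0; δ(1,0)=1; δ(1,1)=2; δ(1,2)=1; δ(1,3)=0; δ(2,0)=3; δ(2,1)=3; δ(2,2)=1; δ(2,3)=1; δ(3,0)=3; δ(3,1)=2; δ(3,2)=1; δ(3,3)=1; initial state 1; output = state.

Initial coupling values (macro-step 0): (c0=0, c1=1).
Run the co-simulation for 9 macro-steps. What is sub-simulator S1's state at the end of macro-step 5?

macro 1: S0 reads c0=0 → after 2×micro: -2; S1 reads c0=-2 → after 1×micro: 1 ⇒ (c0=-2, c1=1)
macro 2: S0 reads c0=-2 → after 2×micro: 0; S1 reads c0=0 → after 1×micro: 1 ⇒ (c0=0, c1=1)
macro 3: S0 reads c0=0 → after 2×micro: -2; S1 reads c0=-2 → after 1×micro: 1 ⇒ (c0=-2, c1=1)
macro 4: S0 reads c0=-2 → after 2×micro: 0; S1 reads c0=0 → after 1×micro: 1 ⇒ (c0=0, c1=1)
macro 5: S0 reads c0=0 → after 2×micro: -2; S1 reads c0=-2 → after 1×micro: 1 ⇒ (c0=-2, c1=1)
macro 6: S0 reads c0=-2 → after 2×micro: 0; S1 reads c0=0 → after 1×micro: 1 ⇒ (c0=0, c1=1)
macro 7: S0 reads c0=0 → after 2×micro: -2; S1 reads c0=-2 → after 1×micro: 1 ⇒ (c0=-2, c1=1)
macro 8: S0 reads c0=-2 → after 2×micro: 0; S1 reads c0=0 → after 1×micro: 1 ⇒ (c0=0, c1=1)
macro 9: S0 reads c0=0 → after 2×micro: -2; S1 reads c0=-2 → after 1×micro: 1 ⇒ (c0=-2, c1=1)

S1 state at macro-step 5 = 1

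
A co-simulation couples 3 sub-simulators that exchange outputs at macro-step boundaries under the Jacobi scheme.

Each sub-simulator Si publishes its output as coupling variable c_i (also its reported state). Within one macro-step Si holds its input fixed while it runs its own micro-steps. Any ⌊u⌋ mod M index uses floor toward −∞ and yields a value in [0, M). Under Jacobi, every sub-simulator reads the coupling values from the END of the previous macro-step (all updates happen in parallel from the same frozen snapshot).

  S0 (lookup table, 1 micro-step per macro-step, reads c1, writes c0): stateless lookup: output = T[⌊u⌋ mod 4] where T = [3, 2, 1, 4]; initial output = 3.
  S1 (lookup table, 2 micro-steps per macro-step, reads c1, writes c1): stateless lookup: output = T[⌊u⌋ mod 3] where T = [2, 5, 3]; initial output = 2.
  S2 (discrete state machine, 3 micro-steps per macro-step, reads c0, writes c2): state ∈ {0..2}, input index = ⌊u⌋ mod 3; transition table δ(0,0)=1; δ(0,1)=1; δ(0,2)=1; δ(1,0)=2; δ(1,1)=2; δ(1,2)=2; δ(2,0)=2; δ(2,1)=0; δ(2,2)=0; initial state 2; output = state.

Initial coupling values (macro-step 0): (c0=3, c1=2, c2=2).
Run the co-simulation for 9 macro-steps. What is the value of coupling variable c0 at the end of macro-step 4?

macro 1: S0 reads c1=2 → after 1×micro: 1; S1 reads c1=2 → after 2×micro: 3; S2 reads c0=3 → after 3×micro: 2 ⇒ (c0=1, c1=3, c2=2)
macro 2: S0 reads c1=3 → after 1×micro: 4; S1 reads c1=3 → after 2×micro: 2; S2 reads c0=1 → after 3×micro: 2 ⇒ (c0=4, c1=2, c2=2)
macro 3: S0 reads c1=2 → after 1×micro: 1; S1 reads c1=2 → after 2×micro: 3; S2 reads c0=4 → after 3×micro: 2 ⇒ (c0=1, c1=3, c2=2)
macro 4: S0 reads c1=3 → after 1×micro: 4; S1 reads c1=3 → after 2×micro: 2; S2 reads c0=1 → after 3×micro: 2 ⇒ (c0=4, c1=2, c2=2)
macro 5: S0 reads c1=2 → after 1×micro: 1; S1 reads c1=2 → after 2×micro: 3; S2 reads c0=4 → after 3×micro: 2 ⇒ (c0=1, c1=3, c2=2)
macro 6: S0 reads c1=3 → after 1×micro: 4; S1 reads c1=3 → after 2×micro: 2; S2 reads c0=1 → after 3×micro: 2 ⇒ (c0=4, c1=2, c2=2)
macro 7: S0 reads c1=2 → after 1×micro: 1; S1 reads c1=2 → after 2×micro: 3; S2 reads c0=4 → after 3×micro: 2 ⇒ (c0=1, c1=3, c2=2)
macro 8: S0 reads c1=3 → after 1×micro: 4; S1 reads c1=3 → after 2×micro: 2; S2 reads c0=1 → after 3×micro: 2 ⇒ (c0=4, c1=2, c2=2)
macro 9: S0 reads c1=2 → after 1×micro: 1; S1 reads c1=2 → after 2×micro: 3; S2 reads c0=4 → after 3×micro: 2 ⇒ (c0=1, c1=3, c2=2)

c0 at macro-step 4 = 4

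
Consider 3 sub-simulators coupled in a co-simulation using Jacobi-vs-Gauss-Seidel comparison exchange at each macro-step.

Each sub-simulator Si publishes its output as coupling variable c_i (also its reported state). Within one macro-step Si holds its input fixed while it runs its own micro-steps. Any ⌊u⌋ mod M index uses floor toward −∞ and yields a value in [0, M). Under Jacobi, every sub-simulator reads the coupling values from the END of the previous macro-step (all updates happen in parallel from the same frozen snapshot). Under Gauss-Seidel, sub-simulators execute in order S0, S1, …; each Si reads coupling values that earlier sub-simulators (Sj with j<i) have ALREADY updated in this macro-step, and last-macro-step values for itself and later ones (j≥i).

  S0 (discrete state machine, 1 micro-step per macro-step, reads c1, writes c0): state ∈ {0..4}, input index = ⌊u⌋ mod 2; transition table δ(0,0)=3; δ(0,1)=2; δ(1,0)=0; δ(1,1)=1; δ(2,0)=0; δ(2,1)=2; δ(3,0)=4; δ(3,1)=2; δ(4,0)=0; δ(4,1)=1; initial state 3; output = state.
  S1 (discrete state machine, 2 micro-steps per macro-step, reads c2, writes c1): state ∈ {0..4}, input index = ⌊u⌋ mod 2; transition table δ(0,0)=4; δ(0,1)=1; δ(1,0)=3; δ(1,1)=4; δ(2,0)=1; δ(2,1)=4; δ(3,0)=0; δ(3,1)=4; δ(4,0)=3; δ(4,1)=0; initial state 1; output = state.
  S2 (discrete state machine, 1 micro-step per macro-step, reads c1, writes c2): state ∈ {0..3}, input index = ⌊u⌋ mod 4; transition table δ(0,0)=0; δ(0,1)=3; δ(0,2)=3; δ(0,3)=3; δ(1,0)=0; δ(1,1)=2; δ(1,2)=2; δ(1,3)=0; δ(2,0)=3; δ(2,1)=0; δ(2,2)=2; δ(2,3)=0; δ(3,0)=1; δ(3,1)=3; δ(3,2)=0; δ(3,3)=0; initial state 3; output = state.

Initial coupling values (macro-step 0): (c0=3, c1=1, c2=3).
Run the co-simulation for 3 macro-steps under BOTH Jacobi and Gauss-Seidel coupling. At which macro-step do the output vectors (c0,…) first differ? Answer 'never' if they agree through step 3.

[Jacobi] macro 1: S0 reads c1=1 → after 1×micro: 2; S1 reads c2=3 → after 2×micro: 0; S2 reads c1=1 → after 1×micro: 3 ⇒ (c0=2, c1=0, c2=3)
[Jacobi] macro 2: S0 reads c1=0 → after 1×micro: 0; S1 reads c2=3 → after 2×micro: 4; S2 reads c1=0 → after 1×micro: 1 ⇒ (c0=0, c1=4, c2=1)
[Jacobi] macro 3: S0 reads c1=4 → after 1×micro: 3; S1 reads c2=1 → after 2×micro: 1; S2 reads c1=4 → after 1×micro: 0 ⇒ (c0=3, c1=1, c2=0)
[Gauss-Seidel] macro 1: S0 reads c1=1 → after 1×micro: 2; S1 reads c2=3 → after 2×micro: 0; S2 reads c1=0 → after 1×micro: 1 ⇒ (c0=2, c1=0, c2=1)
[Gauss-Seidel] macro 2: S0 reads c1=0 → after 1×micro: 0; S1 reads c2=1 → after 2×micro: 4; S2 reads c1=4 → after 1×micro: 0 ⇒ (c0=0, c1=4, c2=0)
[Gauss-Seidel] macro 3: S0 reads c1=4 → after 1×micro: 3; S1 reads c2=0 → after 2×micro: 0; S2 reads c1=0 → after 1×micro: 0 ⇒ (c0=3, c1=0, c2=0)

first divergence at macro-step: 1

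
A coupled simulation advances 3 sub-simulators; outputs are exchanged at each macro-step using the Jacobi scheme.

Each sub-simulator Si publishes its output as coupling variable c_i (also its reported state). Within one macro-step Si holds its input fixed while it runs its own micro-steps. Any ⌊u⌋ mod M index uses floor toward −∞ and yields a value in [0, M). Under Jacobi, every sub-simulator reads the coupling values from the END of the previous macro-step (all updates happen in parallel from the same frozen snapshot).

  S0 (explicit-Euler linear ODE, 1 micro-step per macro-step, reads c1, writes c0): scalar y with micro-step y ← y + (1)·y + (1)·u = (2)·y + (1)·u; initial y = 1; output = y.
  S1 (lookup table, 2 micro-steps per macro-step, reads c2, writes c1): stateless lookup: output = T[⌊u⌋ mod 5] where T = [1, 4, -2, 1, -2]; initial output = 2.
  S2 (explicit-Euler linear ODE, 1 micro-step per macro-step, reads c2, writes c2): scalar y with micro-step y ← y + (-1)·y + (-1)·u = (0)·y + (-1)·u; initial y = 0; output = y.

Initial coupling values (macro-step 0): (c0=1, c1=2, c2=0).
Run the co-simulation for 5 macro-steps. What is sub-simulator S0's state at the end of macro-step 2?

S0 state at macro-step 2 = 9

macro 1: S0 reads c1=2 → after 1×micro: 4; S1 reads c2=0 → after 2×micro: 1; S2 reads c2=0 → after 1×micro: 0 ⇒ (c0=4, c1=1, c2=0)
macro 2: S0 reads c1=1 → after 1×micro: 9; S1 reads c2=0 → after 2×micro: 1; S2 reads c2=0 → after 1×micro: 0 ⇒ (c0=9, c1=1, c2=0)
macro 3: S0 reads c1=1 → after 1×micro: 19; S1 reads c2=0 → after 2×micro: 1; S2 reads c2=0 → after 1×micro: 0 ⇒ (c0=19, c1=1, c2=0)
macro 4: S0 reads c1=1 → after 1×micro: 39; S1 reads c2=0 → after 2×micro: 1; S2 reads c2=0 → after 1×micro: 0 ⇒ (c0=39, c1=1, c2=0)
macro 5: S0 reads c1=1 → after 1×micro: 79; S1 reads c2=0 → after 2×micro: 1; S2 reads c2=0 → after 1×micro: 0 ⇒ (c0=79, c1=1, c2=0)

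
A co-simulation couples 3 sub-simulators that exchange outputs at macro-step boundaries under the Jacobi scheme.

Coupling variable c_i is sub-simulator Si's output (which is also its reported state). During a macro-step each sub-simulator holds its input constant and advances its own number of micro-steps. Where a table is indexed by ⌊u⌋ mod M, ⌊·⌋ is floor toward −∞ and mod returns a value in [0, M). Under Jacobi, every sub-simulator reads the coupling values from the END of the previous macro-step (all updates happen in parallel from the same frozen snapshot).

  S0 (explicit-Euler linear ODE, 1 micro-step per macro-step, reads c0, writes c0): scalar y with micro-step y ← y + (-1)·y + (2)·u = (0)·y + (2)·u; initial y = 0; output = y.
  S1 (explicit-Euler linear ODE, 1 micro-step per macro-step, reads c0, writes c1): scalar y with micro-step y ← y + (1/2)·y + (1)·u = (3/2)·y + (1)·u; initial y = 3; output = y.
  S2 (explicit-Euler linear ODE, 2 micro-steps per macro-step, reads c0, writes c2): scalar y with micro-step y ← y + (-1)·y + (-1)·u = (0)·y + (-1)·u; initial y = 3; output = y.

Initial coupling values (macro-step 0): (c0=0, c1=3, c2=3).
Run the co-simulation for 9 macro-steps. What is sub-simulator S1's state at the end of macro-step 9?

S1 state at macro-step 9 = 59049/512

macro 1: S0 reads c0=0 → after 1×micro: 0; S1 reads c0=0 → after 1×micro: 9/2; S2 reads c0=0 → after 2×micro: 0 ⇒ (c0=0, c1=9/2, c2=0)
macro 2: S0 reads c0=0 → after 1×micro: 0; S1 reads c0=0 → after 1×micro: 27/4; S2 reads c0=0 → after 2×micro: 0 ⇒ (c0=0, c1=27/4, c2=0)
macro 3: S0 reads c0=0 → after 1×micro: 0; S1 reads c0=0 → after 1×micro: 81/8; S2 reads c0=0 → after 2×micro: 0 ⇒ (c0=0, c1=81/8, c2=0)
macro 4: S0 reads c0=0 → after 1×micro: 0; S1 reads c0=0 → after 1×micro: 243/16; S2 reads c0=0 → after 2×micro: 0 ⇒ (c0=0, c1=243/16, c2=0)
macro 5: S0 reads c0=0 → after 1×micro: 0; S1 reads c0=0 → after 1×micro: 729/32; S2 reads c0=0 → after 2×micro: 0 ⇒ (c0=0, c1=729/32, c2=0)
macro 6: S0 reads c0=0 → after 1×micro: 0; S1 reads c0=0 → after 1×micro: 2187/64; S2 reads c0=0 → after 2×micro: 0 ⇒ (c0=0, c1=2187/64, c2=0)
macro 7: S0 reads c0=0 → after 1×micro: 0; S1 reads c0=0 → after 1×micro: 6561/128; S2 reads c0=0 → after 2×micro: 0 ⇒ (c0=0, c1=6561/128, c2=0)
macro 8: S0 reads c0=0 → after 1×micro: 0; S1 reads c0=0 → after 1×micro: 19683/256; S2 reads c0=0 → after 2×micro: 0 ⇒ (c0=0, c1=19683/256, c2=0)
macro 9: S0 reads c0=0 → after 1×micro: 0; S1 reads c0=0 → after 1×micro: 59049/512; S2 reads c0=0 → after 2×micro: 0 ⇒ (c0=0, c1=59049/512, c2=0)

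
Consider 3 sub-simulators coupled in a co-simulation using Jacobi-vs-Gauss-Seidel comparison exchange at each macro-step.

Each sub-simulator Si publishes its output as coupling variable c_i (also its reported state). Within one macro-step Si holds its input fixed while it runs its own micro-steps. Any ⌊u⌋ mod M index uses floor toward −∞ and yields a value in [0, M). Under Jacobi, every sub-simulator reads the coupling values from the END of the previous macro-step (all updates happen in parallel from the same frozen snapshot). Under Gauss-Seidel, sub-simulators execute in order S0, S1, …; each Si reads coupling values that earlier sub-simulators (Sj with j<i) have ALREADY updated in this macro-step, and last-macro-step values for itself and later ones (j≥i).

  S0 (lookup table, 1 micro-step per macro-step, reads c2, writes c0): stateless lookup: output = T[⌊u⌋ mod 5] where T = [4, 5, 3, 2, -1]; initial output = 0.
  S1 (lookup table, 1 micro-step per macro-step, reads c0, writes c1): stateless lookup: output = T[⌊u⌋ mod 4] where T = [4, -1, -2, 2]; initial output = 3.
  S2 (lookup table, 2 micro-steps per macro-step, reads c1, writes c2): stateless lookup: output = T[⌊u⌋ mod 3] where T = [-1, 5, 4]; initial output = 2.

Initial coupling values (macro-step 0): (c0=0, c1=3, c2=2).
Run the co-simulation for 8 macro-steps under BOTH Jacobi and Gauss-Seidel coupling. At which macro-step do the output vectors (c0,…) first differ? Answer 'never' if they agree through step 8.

first divergence at macro-step: 1

[Jacobi] macro 1: S0 reads c2=2 → after 1×micro: 3; S1 reads c0=0 → after 1×micro: 4; S2 reads c1=3 → after 2×micro: -1 ⇒ (c0=3, c1=4, c2=-1)
[Jacobi] macro 2: S0 reads c2=-1 → after 1×micro: -1; S1 reads c0=3 → after 1×micro: 2; S2 reads c1=4 → after 2×micro: 5 ⇒ (c0=-1, c1=2, c2=5)
[Jacobi] macro 3: S0 reads c2=5 → after 1×micro: 4; S1 reads c0=-1 → after 1×micro: 2; S2 reads c1=2 → after 2×micro: 4 ⇒ (c0=4, c1=2, c2=4)
[Jacobi] macro 4: S0 reads c2=4 → after 1×micro: -1; S1 reads c0=4 → after 1×micro: 4; S2 reads c1=2 → after 2×micro: 4 ⇒ (c0=-1, c1=4, c2=4)
[Jacobi] macro 5: S0 reads c2=4 → after 1×micro: -1; S1 reads c0=-1 → after 1×micro: 2; S2 reads c1=4 → after 2×micro: 5 ⇒ (c0=-1, c1=2, c2=5)
[Jacobi] macro 6: S0 reads c2=5 → after 1×micro: 4; S1 reads c0=-1 → after 1×micro: 2; S2 reads c1=2 → after 2×micro: 4 ⇒ (c0=4, c1=2, c2=4)
[Jacobi] macro 7: S0 reads c2=4 → after 1×micro: -1; S1 reads c0=4 → after 1×micro: 4; S2 reads c1=2 → after 2×micro: 4 ⇒ (c0=-1, c1=4, c2=4)
[Jacobi] macro 8: S0 reads c2=4 → after 1×micro: -1; S1 reads c0=-1 → after 1×micro: 2; S2 reads c1=4 → after 2×micro: 5 ⇒ (c0=-1, c1=2, c2=5)
[Gauss-Seidel] macro 1: S0 reads c2=2 → after 1×micro: 3; S1 reads c0=3 → after 1×micro: 2; S2 reads c1=2 → after 2×micro: 4 ⇒ (c0=3, c1=2, c2=4)
[Gauss-Seidel] macro 2: S0 reads c2=4 → after 1×micro: -1; S1 reads c0=-1 → after 1×micro: 2; S2 reads c1=2 → after 2×micro: 4 ⇒ (c0=-1, c1=2, c2=4)
[Gauss-Seidel] macro 3: S0 reads c2=4 → after 1×micro: -1; S1 reads c0=-1 → after 1×micro: 2; S2 reads c1=2 → after 2×micro: 4 ⇒ (c0=-1, c1=2, c2=4)
[Gauss-Seidel] macro 4: S0 reads c2=4 → after 1×micro: -1; S1 reads c0=-1 → after 1×micro: 2; S2 reads c1=2 → after 2×micro: 4 ⇒ (c0=-1, c1=2, c2=4)
[Gauss-Seidel] macro 5: S0 reads c2=4 → after 1×micro: -1; S1 reads c0=-1 → after 1×micro: 2; S2 reads c1=2 → after 2×micro: 4 ⇒ (c0=-1, c1=2, c2=4)
[Gauss-Seidel] macro 6: S0 reads c2=4 → after 1×micro: -1; S1 reads c0=-1 → after 1×micro: 2; S2 reads c1=2 → after 2×micro: 4 ⇒ (c0=-1, c1=2, c2=4)
[Gauss-Seidel] macro 7: S0 reads c2=4 → after 1×micro: -1; S1 reads c0=-1 → after 1×micro: 2; S2 reads c1=2 → after 2×micro: 4 ⇒ (c0=-1, c1=2, c2=4)
[Gauss-Seidel] macro 8: S0 reads c2=4 → after 1×micro: -1; S1 reads c0=-1 → after 1×micro: 2; S2 reads c1=2 → after 2×micro: 4 ⇒ (c0=-1, c1=2, c2=4)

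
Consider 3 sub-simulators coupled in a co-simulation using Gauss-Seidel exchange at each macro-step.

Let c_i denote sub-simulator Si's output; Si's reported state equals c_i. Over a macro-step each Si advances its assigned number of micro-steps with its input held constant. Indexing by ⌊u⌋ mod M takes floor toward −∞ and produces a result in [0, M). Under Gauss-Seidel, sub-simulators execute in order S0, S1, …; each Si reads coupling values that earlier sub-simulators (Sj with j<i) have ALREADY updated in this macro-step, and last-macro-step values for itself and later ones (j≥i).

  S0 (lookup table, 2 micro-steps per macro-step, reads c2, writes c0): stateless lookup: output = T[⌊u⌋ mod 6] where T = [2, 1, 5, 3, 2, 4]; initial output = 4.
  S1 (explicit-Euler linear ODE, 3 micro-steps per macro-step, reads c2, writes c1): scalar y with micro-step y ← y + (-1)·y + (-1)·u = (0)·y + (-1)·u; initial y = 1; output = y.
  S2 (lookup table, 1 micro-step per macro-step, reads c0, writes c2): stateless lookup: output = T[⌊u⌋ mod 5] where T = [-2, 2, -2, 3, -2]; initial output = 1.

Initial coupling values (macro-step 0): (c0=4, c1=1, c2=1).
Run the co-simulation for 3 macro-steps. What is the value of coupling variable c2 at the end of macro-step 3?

c2 at macro-step 3 = -2

macro 1: S0 reads c2=1 → after 2×micro: 1; S1 reads c2=1 → after 3×micro: -1; S2 reads c0=1 → after 1×micro: 2 ⇒ (c0=1, c1=-1, c2=2)
macro 2: S0 reads c2=2 → after 2×micro: 5; S1 reads c2=2 → after 3×micro: -2; S2 reads c0=5 → after 1×micro: -2 ⇒ (c0=5, c1=-2, c2=-2)
macro 3: S0 reads c2=-2 → after 2×micro: 2; S1 reads c2=-2 → after 3×micro: 2; S2 reads c0=2 → after 1×micro: -2 ⇒ (c0=2, c1=2, c2=-2)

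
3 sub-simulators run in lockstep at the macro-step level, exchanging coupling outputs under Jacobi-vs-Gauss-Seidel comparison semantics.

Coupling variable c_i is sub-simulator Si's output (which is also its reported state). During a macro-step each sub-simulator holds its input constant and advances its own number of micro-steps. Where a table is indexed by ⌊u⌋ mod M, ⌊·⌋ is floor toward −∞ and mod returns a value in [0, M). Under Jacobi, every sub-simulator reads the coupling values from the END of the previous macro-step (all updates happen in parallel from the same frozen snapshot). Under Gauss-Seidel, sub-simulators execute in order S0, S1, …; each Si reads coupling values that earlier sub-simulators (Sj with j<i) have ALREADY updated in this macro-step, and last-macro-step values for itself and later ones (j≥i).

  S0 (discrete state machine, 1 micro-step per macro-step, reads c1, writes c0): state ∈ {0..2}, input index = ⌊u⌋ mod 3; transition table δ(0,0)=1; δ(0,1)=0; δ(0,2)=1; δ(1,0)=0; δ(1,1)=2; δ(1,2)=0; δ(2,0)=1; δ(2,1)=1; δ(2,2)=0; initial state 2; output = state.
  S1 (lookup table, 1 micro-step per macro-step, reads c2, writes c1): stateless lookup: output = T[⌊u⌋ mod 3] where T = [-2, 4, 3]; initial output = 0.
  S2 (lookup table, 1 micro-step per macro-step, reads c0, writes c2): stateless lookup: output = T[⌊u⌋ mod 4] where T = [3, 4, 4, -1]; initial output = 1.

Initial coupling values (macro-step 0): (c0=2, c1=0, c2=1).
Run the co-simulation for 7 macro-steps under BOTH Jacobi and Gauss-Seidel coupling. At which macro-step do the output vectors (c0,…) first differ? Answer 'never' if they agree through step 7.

first divergence at macro-step: never

[Jacobi] macro 1: S0 reads c1=0 → after 1×micro: 1; S1 reads c2=1 → after 1×micro: 4; S2 reads c0=2 → after 1×micro: 4 ⇒ (c0=1, c1=4, c2=4)
[Jacobi] macro 2: S0 reads c1=4 → after 1×micro: 2; S1 reads c2=4 → after 1×micro: 4; S2 reads c0=1 → after 1×micro: 4 ⇒ (c0=2, c1=4, c2=4)
[Jacobi] macro 3: S0 reads c1=4 → after 1×micro: 1; S1 reads c2=4 → after 1×micro: 4; S2 reads c0=2 → after 1×micro: 4 ⇒ (c0=1, c1=4, c2=4)
[Jacobi] macro 4: S0 reads c1=4 → after 1×micro: 2; S1 reads c2=4 → after 1×micro: 4; S2 reads c0=1 → after 1×micro: 4 ⇒ (c0=2, c1=4, c2=4)
[Jacobi] macro 5: S0 reads c1=4 → after 1×micro: 1; S1 reads c2=4 → after 1×micro: 4; S2 reads c0=2 → after 1×micro: 4 ⇒ (c0=1, c1=4, c2=4)
[Jacobi] macro 6: S0 reads c1=4 → after 1×micro: 2; S1 reads c2=4 → after 1×micro: 4; S2 reads c0=1 → after 1×micro: 4 ⇒ (c0=2, c1=4, c2=4)
[Jacobi] macro 7: S0 reads c1=4 → after 1×micro: 1; S1 reads c2=4 → after 1×micro: 4; S2 reads c0=2 → after 1×micro: 4 ⇒ (c0=1, c1=4, c2=4)
[Gauss-Seidel] macro 1: S0 reads c1=0 → after 1×micro: 1; S1 reads c2=1 → after 1×micro: 4; S2 reads c0=1 → after 1×micro: 4 ⇒ (c0=1, c1=4, c2=4)
[Gauss-Seidel] macro 2: S0 reads c1=4 → after 1×micro: 2; S1 reads c2=4 → after 1×micro: 4; S2 reads c0=2 → after 1×micro: 4 ⇒ (c0=2, c1=4, c2=4)
[Gauss-Seidel] macro 3: S0 reads c1=4 → after 1×micro: 1; S1 reads c2=4 → after 1×micro: 4; S2 reads c0=1 → after 1×micro: 4 ⇒ (c0=1, c1=4, c2=4)
[Gauss-Seidel] macro 4: S0 reads c1=4 → after 1×micro: 2; S1 reads c2=4 → after 1×micro: 4; S2 reads c0=2 → after 1×micro: 4 ⇒ (c0=2, c1=4, c2=4)
[Gauss-Seidel] macro 5: S0 reads c1=4 → after 1×micro: 1; S1 reads c2=4 → after 1×micro: 4; S2 reads c0=1 → after 1×micro: 4 ⇒ (c0=1, c1=4, c2=4)
[Gauss-Seidel] macro 6: S0 reads c1=4 → after 1×micro: 2; S1 reads c2=4 → after 1×micro: 4; S2 reads c0=2 → after 1×micro: 4 ⇒ (c0=2, c1=4, c2=4)
[Gauss-Seidel] macro 7: S0 reads c1=4 → after 1×micro: 1; S1 reads c2=4 → after 1×micro: 4; S2 reads c0=1 → after 1×micro: 4 ⇒ (c0=1, c1=4, c2=4)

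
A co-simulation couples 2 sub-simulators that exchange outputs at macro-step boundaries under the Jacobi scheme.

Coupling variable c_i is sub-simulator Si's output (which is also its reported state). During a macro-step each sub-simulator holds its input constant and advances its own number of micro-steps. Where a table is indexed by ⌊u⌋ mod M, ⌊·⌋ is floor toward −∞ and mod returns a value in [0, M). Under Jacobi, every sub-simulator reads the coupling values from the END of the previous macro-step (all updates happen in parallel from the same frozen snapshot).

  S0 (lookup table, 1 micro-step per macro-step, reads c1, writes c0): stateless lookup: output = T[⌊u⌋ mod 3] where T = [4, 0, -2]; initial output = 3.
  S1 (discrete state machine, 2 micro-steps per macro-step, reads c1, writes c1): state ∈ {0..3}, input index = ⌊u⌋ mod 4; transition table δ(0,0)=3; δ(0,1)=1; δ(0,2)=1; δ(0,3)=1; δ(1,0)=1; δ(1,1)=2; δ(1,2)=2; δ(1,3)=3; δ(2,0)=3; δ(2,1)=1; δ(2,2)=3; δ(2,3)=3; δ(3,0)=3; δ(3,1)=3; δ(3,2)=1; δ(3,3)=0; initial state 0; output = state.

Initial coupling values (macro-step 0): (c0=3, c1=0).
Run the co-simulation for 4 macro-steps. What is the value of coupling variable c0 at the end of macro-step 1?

c0 at macro-step 1 = 4

macro 1: S0 reads c1=0 → after 1×micro: 4; S1 reads c1=0 → after 2×micro: 3 ⇒ (c0=4, c1=3)
macro 2: S0 reads c1=3 → after 1×micro: 4; S1 reads c1=3 → after 2×micro: 1 ⇒ (c0=4, c1=1)
macro 3: S0 reads c1=1 → after 1×micro: 0; S1 reads c1=1 → after 2×micro: 1 ⇒ (c0=0, c1=1)
macro 4: S0 reads c1=1 → after 1×micro: 0; S1 reads c1=1 → after 2×micro: 1 ⇒ (c0=0, c1=1)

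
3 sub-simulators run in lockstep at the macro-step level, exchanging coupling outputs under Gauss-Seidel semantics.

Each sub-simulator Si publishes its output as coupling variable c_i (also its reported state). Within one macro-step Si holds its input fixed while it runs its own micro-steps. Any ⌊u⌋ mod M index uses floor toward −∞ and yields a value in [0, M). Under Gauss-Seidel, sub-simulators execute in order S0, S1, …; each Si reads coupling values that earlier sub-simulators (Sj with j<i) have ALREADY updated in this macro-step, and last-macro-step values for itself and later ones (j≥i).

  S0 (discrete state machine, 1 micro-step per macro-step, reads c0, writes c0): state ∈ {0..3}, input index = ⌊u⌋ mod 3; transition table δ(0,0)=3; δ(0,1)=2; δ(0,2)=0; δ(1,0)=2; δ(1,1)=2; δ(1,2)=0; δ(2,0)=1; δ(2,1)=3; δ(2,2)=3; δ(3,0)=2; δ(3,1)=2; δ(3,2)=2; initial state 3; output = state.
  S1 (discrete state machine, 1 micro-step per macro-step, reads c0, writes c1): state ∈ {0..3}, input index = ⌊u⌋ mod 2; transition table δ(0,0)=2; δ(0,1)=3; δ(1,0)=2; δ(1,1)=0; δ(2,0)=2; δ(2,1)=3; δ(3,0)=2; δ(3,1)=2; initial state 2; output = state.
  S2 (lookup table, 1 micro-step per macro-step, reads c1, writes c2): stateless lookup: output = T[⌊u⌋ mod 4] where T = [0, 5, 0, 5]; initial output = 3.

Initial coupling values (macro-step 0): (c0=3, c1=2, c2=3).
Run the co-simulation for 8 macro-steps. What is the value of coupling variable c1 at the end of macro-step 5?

macro 1: S0 reads c0=3 → after 1×micro: 2; S1 reads c0=2 → after 1×micro: 2; S2 reads c1=2 → after 1×micro: 0 ⇒ (c0=2, c1=2, c2=0)
macro 2: S0 reads c0=2 → after 1×micro: 3; S1 reads c0=3 → after 1×micro: 3; S2 reads c1=3 → after 1×micro: 5 ⇒ (c0=3, c1=3, c2=5)
macro 3: S0 reads c0=3 → after 1×micro: 2; S1 reads c0=2 → after 1×micro: 2; S2 reads c1=2 → after 1×micro: 0 ⇒ (c0=2, c1=2, c2=0)
macro 4: S0 reads c0=2 → after 1×micro: 3; S1 reads c0=3 → after 1×micro: 3; S2 reads c1=3 → after 1×micro: 5 ⇒ (c0=3, c1=3, c2=5)
macro 5: S0 reads c0=3 → after 1×micro: 2; S1 reads c0=2 → after 1×micro: 2; S2 reads c1=2 → after 1×micro: 0 ⇒ (c0=2, c1=2, c2=0)
macro 6: S0 reads c0=2 → after 1×micro: 3; S1 reads c0=3 → after 1×micro: 3; S2 reads c1=3 → after 1×micro: 5 ⇒ (c0=3, c1=3, c2=5)
macro 7: S0 reads c0=3 → after 1×micro: 2; S1 reads c0=2 → after 1×micro: 2; S2 reads c1=2 → after 1×micro: 0 ⇒ (c0=2, c1=2, c2=0)
macro 8: S0 reads c0=2 → after 1×micro: 3; S1 reads c0=3 → after 1×micro: 3; S2 reads c1=3 → after 1×micro: 5 ⇒ (c0=3, c1=3, c2=5)

c1 at macro-step 5 = 2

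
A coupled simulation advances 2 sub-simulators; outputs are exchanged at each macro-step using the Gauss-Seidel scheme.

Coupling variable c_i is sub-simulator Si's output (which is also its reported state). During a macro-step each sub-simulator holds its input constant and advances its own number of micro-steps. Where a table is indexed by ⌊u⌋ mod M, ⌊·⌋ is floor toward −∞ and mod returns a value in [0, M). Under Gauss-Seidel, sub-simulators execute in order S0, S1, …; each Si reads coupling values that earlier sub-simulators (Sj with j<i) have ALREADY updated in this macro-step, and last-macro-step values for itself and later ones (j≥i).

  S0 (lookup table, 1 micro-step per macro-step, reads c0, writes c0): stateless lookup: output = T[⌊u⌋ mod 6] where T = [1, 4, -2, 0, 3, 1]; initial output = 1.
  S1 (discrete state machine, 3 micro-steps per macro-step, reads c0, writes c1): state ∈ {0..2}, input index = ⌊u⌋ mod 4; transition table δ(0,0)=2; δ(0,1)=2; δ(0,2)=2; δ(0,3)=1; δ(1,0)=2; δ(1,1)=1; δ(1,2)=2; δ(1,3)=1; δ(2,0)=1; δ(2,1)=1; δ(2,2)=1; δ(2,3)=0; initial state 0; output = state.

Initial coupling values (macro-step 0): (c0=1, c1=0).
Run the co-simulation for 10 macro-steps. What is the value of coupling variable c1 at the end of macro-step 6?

macro 1: S0 reads c0=1 → after 1×micro: 4; S1 reads c0=4 → after 3×micro: 2 ⇒ (c0=4, c1=2)
macro 2: S0 reads c0=4 → after 1×micro: 3; S1 reads c0=3 → after 3×micro: 1 ⇒ (c0=3, c1=1)
macro 3: S0 reads c0=3 → after 1×micro: 0; S1 reads c0=0 → after 3×micro: 2 ⇒ (c0=0, c1=2)
macro 4: S0 reads c0=0 → after 1×micro: 1; S1 reads c0=1 → after 3×micro: 1 ⇒ (c0=1, c1=1)
macro 5: S0 reads c0=1 → after 1×micro: 4; S1 reads c0=4 → after 3×micro: 2 ⇒ (c0=4, c1=2)
macro 6: S0 reads c0=4 → after 1×micro: 3; S1 reads c0=3 → after 3×micro: 1 ⇒ (c0=3, c1=1)
macro 7: S0 reads c0=3 → after 1×micro: 0; S1 reads c0=0 → after 3×micro: 2 ⇒ (c0=0, c1=2)
macro 8: S0 reads c0=0 → after 1×micro: 1; S1 reads c0=1 → after 3×micro: 1 ⇒ (c0=1, c1=1)
macro 9: S0 reads c0=1 → after 1×micro: 4; S1 reads c0=4 → after 3×micro: 2 ⇒ (c0=4, c1=2)
macro 10: S0 reads c0=4 → after 1×micro: 3; S1 reads c0=3 → after 3×micro: 1 ⇒ (c0=3, c1=1)

c1 at macro-step 6 = 1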